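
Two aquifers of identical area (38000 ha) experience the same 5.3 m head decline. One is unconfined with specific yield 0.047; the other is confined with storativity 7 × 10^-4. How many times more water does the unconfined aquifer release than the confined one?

ΔV_u / ΔV_c ≈ 67.1

A = 38000 ha = 3.8 × 10^8 m²
Unconfined: ΔV_u = Sy × A × Δh = 0.047 × 3.8 × 10^8 × 5.3 = 9.466 × 10^7 m³
Confined: ΔV_c = S × A × Δh = 7 × 10^-4 × 3.8 × 10^8 × 5.3 = 1.41 × 10^6 m³
Ratio = ΔV_u / ΔV_c = Sy / S = 0.047 / 7 × 10^-4 = 67.14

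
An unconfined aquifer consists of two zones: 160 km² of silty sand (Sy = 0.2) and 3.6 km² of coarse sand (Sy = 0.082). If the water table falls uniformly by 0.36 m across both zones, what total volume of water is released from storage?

A₁ = 160 km² = 1.6 × 10^8 m²; A₂ = 3.6 km² = 3.6 × 10^6 m²
ΔV₁ = 0.2 × 1.6 × 10^8 × 0.36 = 1.152 × 10^7 m³
ΔV₂ = 0.082 × 3.6 × 10^6 × 0.36 = 1.063 × 10^5 m³
ΔV = ΔV₁ + ΔV₂ = 1.163 × 10^7 m³

ΔV ≈ 1.16 × 10^7 m³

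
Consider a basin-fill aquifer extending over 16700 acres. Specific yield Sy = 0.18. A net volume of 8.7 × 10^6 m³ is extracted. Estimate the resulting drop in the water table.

Δh ≈ 0.715 m

A = 16700 acres = 6.758 × 10^7 m²
Δh = ΔV / (Sy × A) = 8.7 × 10^6 m³ / (0.18 × 6.758 × 10^7 m²) = 0.7152 m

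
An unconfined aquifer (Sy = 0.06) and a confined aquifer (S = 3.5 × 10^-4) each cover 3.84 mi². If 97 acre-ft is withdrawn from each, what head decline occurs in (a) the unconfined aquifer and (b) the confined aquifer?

A = 3.84 mi² = 9.946 × 10^6 m²
ΔV = 97 acre-ft = 1.196 × 10^5 m³
Unconfined: Δh_u = ΔV/(Sy·A) = 1.196 × 10^5/(0.06 × 9.946 × 10^6) = 0.2005 m
Confined: Δh_c = ΔV/(S·A) = 1.196 × 10^5/(3.5 × 10^-4 × 9.946 × 10^6) = 34.37 m

Δh_u ≈ 0.201 m; Δh_c ≈ 34.4 m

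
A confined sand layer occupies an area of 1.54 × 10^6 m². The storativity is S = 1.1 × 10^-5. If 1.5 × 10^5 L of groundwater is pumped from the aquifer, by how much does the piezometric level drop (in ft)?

Δh ≈ 29.1 ft

ΔV = 1.5 × 10^5 L = 150 m³
Δh = ΔV / (S × A) = 150 m³ / (1.1 × 10^-5 × 1.54 × 10^6 m²) = 8.855 m
Δh = 8.855 m = 29.05 ft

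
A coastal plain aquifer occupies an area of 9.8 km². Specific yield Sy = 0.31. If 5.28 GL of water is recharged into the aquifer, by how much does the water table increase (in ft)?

Δh ≈ 5.7 ft

A = 9.8 km² = 9.8 × 10^6 m²
ΔV = 5.28 GL = 5.28 × 10^6 m³
Δh = ΔV / (Sy × A) = 5.28 × 10^6 m³ / (0.31 × 9.8 × 10^6 m²) = 1.738 m
Δh = 1.738 m = 5.702 ft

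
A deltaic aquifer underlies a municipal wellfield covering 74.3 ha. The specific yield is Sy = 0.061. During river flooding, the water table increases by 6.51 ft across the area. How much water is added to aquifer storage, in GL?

A = 74.3 ha = 7.43 × 10^5 m²
Δh = 6.51 ft = 1.984 m
ΔV = Sy × A × Δh = 0.061 × 7.43 × 10^5 m² × 1.984 m = 89930 m³
ΔV = 89930 m³ = 0.08993 GL

ΔV ≈ 0.0899 GL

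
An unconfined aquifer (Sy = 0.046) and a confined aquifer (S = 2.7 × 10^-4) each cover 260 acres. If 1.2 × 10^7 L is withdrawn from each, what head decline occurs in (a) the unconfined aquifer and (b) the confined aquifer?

Δh_u ≈ 0.248 m; Δh_c ≈ 42.2 m

A = 260 acres = 1.052 × 10^6 m²
ΔV = 1.2 × 10^7 L = 12000 m³
Unconfined: Δh_u = ΔV/(Sy·A) = 12000/(0.046 × 1.052 × 10^6) = 0.2479 m
Confined: Δh_c = ΔV/(S·A) = 12000/(2.7 × 10^-4 × 1.052 × 10^6) = 42.24 m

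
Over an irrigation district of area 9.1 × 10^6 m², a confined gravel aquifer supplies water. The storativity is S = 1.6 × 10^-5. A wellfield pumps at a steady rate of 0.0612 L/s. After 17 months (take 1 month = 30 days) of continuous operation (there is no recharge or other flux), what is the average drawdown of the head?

Q = 0.0612 L/s = 5.288 m³/d
t = 17 months = 510 d
ΔV = Q × t = 5.288 m³/d × 510 d = 2697 m³
Δh = ΔV / (S × A) = 2697 / (1.6 × 10^-5 × 9.1 × 10^6) = 18.52 m

Δh ≈ 18.5 m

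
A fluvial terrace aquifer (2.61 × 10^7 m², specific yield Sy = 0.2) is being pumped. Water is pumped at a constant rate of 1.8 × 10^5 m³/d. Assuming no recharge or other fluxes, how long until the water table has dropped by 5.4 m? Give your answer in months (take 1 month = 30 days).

ΔV = Sy × A × Δh = 0.2 × 2.61 × 10^7 × 5.4 = 2.819 × 10^7 m³
t = ΔV / Q = 2.819 × 10^7 m³ / 1.8 × 10^5 m³/d = 156.6 d
t = 156.6 d ≈ 5.22 months

t ≈ 5.22 months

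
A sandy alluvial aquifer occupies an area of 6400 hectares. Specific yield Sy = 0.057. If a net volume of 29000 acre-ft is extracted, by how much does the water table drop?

Δh ≈ 9.81 m

A = 6400 hectares = 6.4 × 10^7 m²
ΔV = 29000 acre-ft = 3.577 × 10^7 m³
Δh = ΔV / (Sy × A) = 3.577 × 10^7 m³ / (0.057 × 6.4 × 10^7 m²) = 9.806 m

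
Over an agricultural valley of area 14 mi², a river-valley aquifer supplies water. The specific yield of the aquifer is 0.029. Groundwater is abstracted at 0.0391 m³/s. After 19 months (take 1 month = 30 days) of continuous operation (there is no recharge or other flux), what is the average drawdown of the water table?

A = 14 mi² = 3.626 × 10^7 m²
Q = 0.0391 m³/s = 3378 m³/d
t = 19 months = 570 d
ΔV = Q × t = 3378 m³/d × 570 d = 1.926 × 10^6 m³
Δh = ΔV / (Sy × A) = 1.926 × 10^6 / (0.029 × 3.626 × 10^7) = 1.831 m

Δh ≈ 1.83 m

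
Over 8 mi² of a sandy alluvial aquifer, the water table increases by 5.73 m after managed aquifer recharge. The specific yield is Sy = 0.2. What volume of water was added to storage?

A = 8 mi² = 2.072 × 10^7 m²
ΔV = Sy × A × Δh = 0.2 × 2.072 × 10^7 m² × 5.73 m = 2.375 × 10^7 m³

ΔV ≈ 2.37 × 10^7 m³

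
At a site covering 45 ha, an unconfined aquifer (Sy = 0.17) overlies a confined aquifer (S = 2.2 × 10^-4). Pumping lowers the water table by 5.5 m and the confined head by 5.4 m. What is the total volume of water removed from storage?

A = 45 ha = 4.5 × 10^5 m²
Unconfined: ΔV_u = Sy × A × Δh_u = 0.17 × 4.5 × 10^5 × 5.5 = 4.207 × 10^5 m³
Confined: ΔV_c = S × A × Δh_c = 2.2 × 10^-4 × 4.5 × 10^5 × 5.4 = 534.6 m³
Total ΔV = 4.207 × 10^5 + 534.6 = 4.213 × 10^5 m³

ΔV ≈ 4.21 × 10^5 m³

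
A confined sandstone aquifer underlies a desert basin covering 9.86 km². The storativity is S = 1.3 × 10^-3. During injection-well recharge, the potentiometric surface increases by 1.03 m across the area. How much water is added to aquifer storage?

ΔV ≈ 13200 m³

A = 9.86 km² = 9.86 × 10^6 m²
ΔV = S × A × Δh = 0.0013 × 9.86 × 10^6 m² × 1.03 m = 13200 m³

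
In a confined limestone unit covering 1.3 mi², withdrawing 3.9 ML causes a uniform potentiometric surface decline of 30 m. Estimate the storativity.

S ≈ 3.9 × 10^-5

A = 1.3 mi² = 3.367 × 10^6 m²
ΔV = 3.9 ML = 3900 m³
S = ΔV / (A × Δh) = 3900 m³ / (3.367 × 10^6 m² × 30 m) = 3.861 × 10^-5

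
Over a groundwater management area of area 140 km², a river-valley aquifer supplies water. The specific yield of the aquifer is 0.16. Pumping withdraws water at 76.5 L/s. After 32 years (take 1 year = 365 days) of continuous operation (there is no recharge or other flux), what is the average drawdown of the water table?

A = 140 km² = 1.4 × 10^8 m²
Q = 76.5 L/s = 6610 m³/d
t = 32 years = 11680 d
ΔV = Q × t = 6610 m³/d × 11680 d = 7.72 × 10^7 m³
Δh = ΔV / (Sy × A) = 7.72 × 10^7 / (0.16 × 1.4 × 10^8) = 3.446 m

Δh ≈ 3.45 m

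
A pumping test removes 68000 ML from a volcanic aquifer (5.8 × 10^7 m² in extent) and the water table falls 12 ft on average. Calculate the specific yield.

Sy ≈ 0.32

Δh = 12 ft = 3.658 m
ΔV = 68000 ML = 6.8 × 10^7 m³
Sy = ΔV / (A × Δh) = 6.8 × 10^7 m³ / (5.8 × 10^7 m² × 3.658 m) = 0.3205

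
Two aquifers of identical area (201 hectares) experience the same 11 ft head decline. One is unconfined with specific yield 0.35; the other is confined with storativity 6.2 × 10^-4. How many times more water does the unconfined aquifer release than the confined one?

A = 201 hectares = 2.01 × 10^6 m²
Δh = 11 ft = 3.353 m
Unconfined: ΔV_u = Sy × A × Δh = 0.35 × 2.01 × 10^6 × 3.353 = 2.359 × 10^6 m³
Confined: ΔV_c = S × A × Δh = 6.2 × 10^-4 × 2.01 × 10^6 × 3.353 = 4178 m³
Ratio = ΔV_u / ΔV_c = Sy / S = 0.35 / 6.2 × 10^-4 = 564.5

ΔV_u / ΔV_c ≈ 565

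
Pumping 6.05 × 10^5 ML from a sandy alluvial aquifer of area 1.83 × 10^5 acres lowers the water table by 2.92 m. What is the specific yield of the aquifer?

A = 1.83 × 10^5 acres = 7.406 × 10^8 m²
ΔV = 6.05 × 10^5 ML = 6.05 × 10^8 m³
Sy = ΔV / (A × Δh) = 6.05 × 10^8 m³ / (7.406 × 10^8 m² × 2.92 m) = 0.2798

Sy ≈ 0.28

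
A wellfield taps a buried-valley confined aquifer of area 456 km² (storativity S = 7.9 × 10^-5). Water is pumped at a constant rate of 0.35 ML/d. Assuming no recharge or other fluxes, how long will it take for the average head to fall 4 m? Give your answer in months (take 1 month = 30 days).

A = 456 km² = 4.56 × 10^8 m²
ΔV = S × A × Δh = 7.9 × 10^-5 × 4.56 × 10^8 × 4 = 1.441 × 10^5 m³
Q = 0.35 ML/d = 350 m³/d
t = ΔV / Q = 1.441 × 10^5 m³ / 350 m³/d = 411.7 d
t = 411.7 d ≈ 13.72 months

t ≈ 13.7 months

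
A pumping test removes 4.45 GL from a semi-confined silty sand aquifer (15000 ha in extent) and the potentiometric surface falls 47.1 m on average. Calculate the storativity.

A = 15000 ha = 1.5 × 10^8 m²
ΔV = 4.45 GL = 4.45 × 10^6 m³
S = ΔV / (A × Δh) = 4.45 × 10^6 m³ / (1.5 × 10^8 m² × 47.1 m) = 6.299 × 10^-4

S ≈ 6.3 × 10^-4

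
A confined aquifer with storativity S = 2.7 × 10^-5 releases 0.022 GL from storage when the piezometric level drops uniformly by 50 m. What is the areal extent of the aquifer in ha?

ΔV = 0.022 GL = 22000 m³
A = ΔV / (S × Δh) = 22000 / (2.7 × 10^-5 × 50) = 1.63 × 10^7 m²
A = 1.63 × 10^7 m² = 1630 ha

A ≈ 1630 ha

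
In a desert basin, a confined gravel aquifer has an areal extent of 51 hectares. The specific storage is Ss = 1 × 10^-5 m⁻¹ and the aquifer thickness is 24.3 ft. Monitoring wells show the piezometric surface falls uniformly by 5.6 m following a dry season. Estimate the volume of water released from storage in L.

ΔV ≈ 2.12 × 10^5 L

b = 24.3 ft = 7.407 m
S = Ss × b = 1 × 10^-5 m⁻¹ × 7.407 m = 7.407 × 10^-5
A = 51 hectares = 5.1 × 10^5 m²
ΔV = S × A × Δh = 7.407 × 10^-5 × 5.1 × 10^5 m² × 5.6 m = 211.5 m³
ΔV = 211.5 m³ = 2.115 × 10^5 L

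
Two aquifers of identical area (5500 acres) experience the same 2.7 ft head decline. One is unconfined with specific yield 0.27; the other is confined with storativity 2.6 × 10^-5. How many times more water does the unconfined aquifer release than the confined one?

A = 5500 acres = 2.226 × 10^7 m²
Δh = 2.7 ft = 0.823 m
Unconfined: ΔV_u = Sy × A × Δh = 0.27 × 2.226 × 10^7 × 0.823 = 4.946 × 10^6 m³
Confined: ΔV_c = S × A × Δh = 2.6 × 10^-5 × 2.226 × 10^7 × 0.823 = 476.2 m³
Ratio = ΔV_u / ΔV_c = Sy / S = 0.27 / 2.6 × 10^-5 = 10380

ΔV_u / ΔV_c ≈ 10400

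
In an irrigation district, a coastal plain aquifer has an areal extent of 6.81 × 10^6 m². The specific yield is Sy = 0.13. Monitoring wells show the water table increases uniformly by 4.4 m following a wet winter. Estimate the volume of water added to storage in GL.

ΔV = Sy × A × Δh = 0.13 × 6.81 × 10^6 m² × 4.4 m = 3.895 × 10^6 m³
ΔV = 3.895 × 10^6 m³ = 3.895 GL

ΔV ≈ 3.9 GL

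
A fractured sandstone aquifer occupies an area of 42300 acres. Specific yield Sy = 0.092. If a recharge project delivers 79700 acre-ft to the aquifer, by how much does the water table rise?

Δh ≈ 6.24 m

A = 42300 acres = 1.712 × 10^8 m²
ΔV = 79700 acre-ft = 9.831 × 10^7 m³
Δh = ΔV / (Sy × A) = 9.831 × 10^7 m³ / (0.092 × 1.712 × 10^8 m²) = 6.242 m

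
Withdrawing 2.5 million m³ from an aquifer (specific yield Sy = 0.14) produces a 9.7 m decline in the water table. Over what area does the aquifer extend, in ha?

ΔV = 2.5 million m³ = 2.5 × 10^6 m³
A = ΔV / (Sy × Δh) = 2.5 × 10^6 / (0.14 × 9.7) = 1.841 × 10^6 m²
A = 1.841 × 10^6 m² = 184.1 ha

A ≈ 184 ha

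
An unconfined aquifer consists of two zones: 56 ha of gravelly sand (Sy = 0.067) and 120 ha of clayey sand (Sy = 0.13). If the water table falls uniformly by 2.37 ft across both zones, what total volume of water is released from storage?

ΔV ≈ 1.4 × 10^5 m³

A₁ = 56 ha = 5.6 × 10^5 m²; A₂ = 120 ha = 1.2 × 10^6 m²
Δh = 2.37 ft = 0.7224 m
ΔV₁ = 0.067 × 5.6 × 10^5 × 0.7224 = 27100 m³
ΔV₂ = 0.13 × 1.2 × 10^6 × 0.7224 = 1.127 × 10^5 m³
ΔV = ΔV₁ + ΔV₂ = 1.398 × 10^5 m³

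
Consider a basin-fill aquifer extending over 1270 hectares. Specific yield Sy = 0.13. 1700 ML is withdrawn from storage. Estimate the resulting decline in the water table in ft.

A = 1270 hectares = 1.27 × 10^7 m²
ΔV = 1700 ML = 1.7 × 10^6 m³
Δh = ΔV / (Sy × A) = 1.7 × 10^6 m³ / (0.13 × 1.27 × 10^7 m²) = 1.03 m
Δh = 1.03 m = 3.378 ft

Δh ≈ 3.38 ft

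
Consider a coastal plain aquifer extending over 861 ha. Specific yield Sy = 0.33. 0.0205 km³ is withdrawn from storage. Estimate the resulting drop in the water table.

A = 861 ha = 8.61 × 10^6 m²
ΔV = 0.0205 km³ = 2.05 × 10^7 m³
Δh = ΔV / (Sy × A) = 2.05 × 10^7 m³ / (0.33 × 8.61 × 10^6 m²) = 7.215 m

Δh ≈ 7.22 m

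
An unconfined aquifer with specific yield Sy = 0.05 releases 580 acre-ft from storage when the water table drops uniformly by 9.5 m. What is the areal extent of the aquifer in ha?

A ≈ 151 ha

ΔV = 580 acre-ft = 7.154 × 10^5 m³
A = ΔV / (Sy × Δh) = 7.154 × 10^5 / (0.05 × 9.5) = 1.506 × 10^6 m²
A = 1.506 × 10^6 m² = 150.6 ha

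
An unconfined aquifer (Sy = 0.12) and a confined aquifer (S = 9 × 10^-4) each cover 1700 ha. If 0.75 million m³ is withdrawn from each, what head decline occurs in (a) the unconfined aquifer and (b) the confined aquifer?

A = 1700 ha = 1.7 × 10^7 m²
ΔV = 0.75 million m³ = 7.5 × 10^5 m³
Unconfined: Δh_u = ΔV/(Sy·A) = 7.5 × 10^5/(0.12 × 1.7 × 10^7) = 0.3676 m
Confined: Δh_c = ΔV/(S·A) = 7.5 × 10^5/(9 × 10^-4 × 1.7 × 10^7) = 49.02 m

Δh_u ≈ 0.368 m; Δh_c ≈ 49 m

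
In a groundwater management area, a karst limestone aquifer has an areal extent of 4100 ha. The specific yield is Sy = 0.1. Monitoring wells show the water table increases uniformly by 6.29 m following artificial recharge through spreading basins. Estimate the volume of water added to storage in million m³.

ΔV ≈ 25.8 million m³

A = 4100 ha = 4.1 × 10^7 m²
ΔV = Sy × A × Δh = 0.1 × 4.1 × 10^7 m² × 6.29 m = 2.579 × 10^7 m³
ΔV = 2.579 × 10^7 m³ = 25.79 million m³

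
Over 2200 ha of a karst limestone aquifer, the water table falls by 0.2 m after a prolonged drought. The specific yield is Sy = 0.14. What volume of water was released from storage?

ΔV ≈ 6.16 × 10^5 m³

A = 2200 ha = 2.2 × 10^7 m²
ΔV = Sy × A × Δh = 0.14 × 2.2 × 10^7 m² × 0.2 m = 6.16 × 10^5 m³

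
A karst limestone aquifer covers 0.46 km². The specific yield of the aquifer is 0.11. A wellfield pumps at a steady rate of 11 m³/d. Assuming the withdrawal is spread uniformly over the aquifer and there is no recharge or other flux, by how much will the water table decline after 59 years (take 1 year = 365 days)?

Δh ≈ 4.68 m

A = 0.46 km² = 4.6 × 10^5 m²
t = 59 years = 21540 d
ΔV = Q × t = 11 m³/d × 21540 d = 2.369 × 10^5 m³
Δh = ΔV / (Sy × A) = 2.369 × 10^5 / (0.11 × 4.6 × 10^5) = 4.682 m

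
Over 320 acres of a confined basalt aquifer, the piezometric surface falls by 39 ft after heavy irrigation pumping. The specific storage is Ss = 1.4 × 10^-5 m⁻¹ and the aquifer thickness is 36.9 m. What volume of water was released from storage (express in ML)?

S = Ss × b = 1.4 × 10^-5 m⁻¹ × 36.9 m = 5.166 × 10^-4
A = 320 acres = 1.295 × 10^6 m²
Δh = 39 ft = 11.89 m
ΔV = S × A × Δh = 5.166 × 10^-4 × 1.295 × 10^6 m² × 11.89 m = 7952 m³
ΔV = 7952 m³ = 7.952 ML

ΔV ≈ 7.95 ML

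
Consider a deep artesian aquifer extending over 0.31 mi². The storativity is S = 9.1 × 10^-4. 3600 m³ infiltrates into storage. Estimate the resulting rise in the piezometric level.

A = 0.31 mi² = 8.029 × 10^5 m²
Δh = ΔV / (S × A) = 3600 m³ / (9.1 × 10^-4 × 8.029 × 10^5 m²) = 4.927 m

Δh ≈ 4.93 m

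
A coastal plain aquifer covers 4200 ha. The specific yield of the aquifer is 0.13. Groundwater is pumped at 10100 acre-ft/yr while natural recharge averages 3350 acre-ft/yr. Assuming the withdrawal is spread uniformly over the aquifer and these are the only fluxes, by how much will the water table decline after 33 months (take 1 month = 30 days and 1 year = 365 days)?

A = 4200 ha = 4.2 × 10^7 m²
Net abstraction = 10100 − 3350 = 6750 acre-ft/yr
Q_net = 6750 acre-ft/yr = 22810 m³/d
t = 33 months = 990 d
ΔV = Q × t = 22810 m³/d × 990 d = 2.258 × 10^7 m³
Δh = ΔV / (Sy × A) = 2.258 × 10^7 / (0.13 × 4.2 × 10^7) = 4.136 m

Δh ≈ 4.14 m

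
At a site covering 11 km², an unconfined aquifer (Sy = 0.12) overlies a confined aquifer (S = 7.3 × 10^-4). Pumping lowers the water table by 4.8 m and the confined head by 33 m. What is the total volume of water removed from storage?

ΔV ≈ 6.6 × 10^6 m³

A = 11 km² = 1.1 × 10^7 m²
Unconfined: ΔV_u = Sy × A × Δh_u = 0.12 × 1.1 × 10^7 × 4.8 = 6.336 × 10^6 m³
Confined: ΔV_c = S × A × Δh_c = 7.3 × 10^-4 × 1.1 × 10^7 × 33 = 2.65 × 10^5 m³
Total ΔV = 6.336 × 10^6 + 2.65 × 10^5 = 6.601 × 10^6 m³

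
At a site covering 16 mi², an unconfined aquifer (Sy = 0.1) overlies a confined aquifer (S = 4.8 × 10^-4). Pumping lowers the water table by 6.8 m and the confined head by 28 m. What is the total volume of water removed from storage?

A = 16 mi² = 4.144 × 10^7 m²
Unconfined: ΔV_u = Sy × A × Δh_u = 0.1 × 4.144 × 10^7 × 6.8 = 2.818 × 10^7 m³
Confined: ΔV_c = S × A × Δh_c = 4.8 × 10^-4 × 4.144 × 10^7 × 28 = 5.57 × 10^5 m³
Total ΔV = 2.818 × 10^7 + 5.57 × 10^5 = 2.874 × 10^7 m³

ΔV ≈ 2.87 × 10^7 m³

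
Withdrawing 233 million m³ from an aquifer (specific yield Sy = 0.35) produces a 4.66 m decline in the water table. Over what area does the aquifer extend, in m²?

ΔV = 233 million m³ = 2.33 × 10^8 m³
A = ΔV / (Sy × Δh) = 2.33 × 10^8 / (0.35 × 4.66) = 1.429 × 10^8 m²

A ≈ 1.43 × 10^8 m²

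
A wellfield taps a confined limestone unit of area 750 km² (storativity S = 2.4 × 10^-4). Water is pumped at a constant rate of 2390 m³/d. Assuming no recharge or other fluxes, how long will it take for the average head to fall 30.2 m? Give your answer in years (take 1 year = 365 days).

A = 750 km² = 7.5 × 10^8 m²
ΔV = S × A × Δh = 2.4 × 10^-4 × 7.5 × 10^8 × 30.2 = 5.436 × 10^6 m³
t = ΔV / Q = 5.436 × 10^6 m³ / 2390 m³/d = 2274 d
t = 2274 d ≈ 6.231 years

t ≈ 6.23 years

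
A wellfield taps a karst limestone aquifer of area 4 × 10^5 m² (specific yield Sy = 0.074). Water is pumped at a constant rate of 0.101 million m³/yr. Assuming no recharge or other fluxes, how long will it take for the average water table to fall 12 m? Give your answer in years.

ΔV = Sy × A × Δh = 0.074 × 4 × 10^5 × 12 = 3.552 × 10^5 m³
Q = 0.101 million m³/yr = 276.7 m³/d
t = ΔV / Q = 3.552 × 10^5 m³ / 276.7 m³/d = 1284 d
t = 1284 d ≈ 3.517 years

t ≈ 3.52 years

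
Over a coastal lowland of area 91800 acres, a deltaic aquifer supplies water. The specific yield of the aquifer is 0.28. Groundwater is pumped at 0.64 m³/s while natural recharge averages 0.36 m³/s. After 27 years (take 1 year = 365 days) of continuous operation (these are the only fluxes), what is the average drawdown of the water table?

A = 91800 acres = 3.715 × 10^8 m²
Net abstraction = 0.64 − 0.36 = 0.28 m³/s
Q_net = 0.28 m³/s = 24190 m³/d
t = 27 years = 9855 d
ΔV = Q × t = 24190 m³/d × 9855 d = 2.384 × 10^8 m³
Δh = ΔV / (Sy × A) = 2.384 × 10^8 / (0.28 × 3.715 × 10^8) = 2.292 m

Δh ≈ 2.29 m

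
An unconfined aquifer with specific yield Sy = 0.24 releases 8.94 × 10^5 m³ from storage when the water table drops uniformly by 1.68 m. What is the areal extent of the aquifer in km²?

A = ΔV / (Sy × Δh) = 8.94 × 10^5 / (0.24 × 1.68) = 2.217 × 10^6 m²
A = 2.217 × 10^6 m² = 2.217 km²

A ≈ 2.22 km²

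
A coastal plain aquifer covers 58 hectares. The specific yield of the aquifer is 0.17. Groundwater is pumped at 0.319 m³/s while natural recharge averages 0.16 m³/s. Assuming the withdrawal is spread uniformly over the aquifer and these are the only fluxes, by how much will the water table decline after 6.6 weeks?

A = 58 hectares = 5.8 × 10^5 m²
Net abstraction = 0.319 − 0.16 = 0.159 m³/s
Q_net = 0.159 m³/s = 13740 m³/d
t = 6.6 weeks = 46.2 d
ΔV = Q × t = 13740 m³/d × 46.2 d = 6.347 × 10^5 m³
Δh = ΔV / (Sy × A) = 6.347 × 10^5 / (0.17 × 5.8 × 10^5) = 6.437 m

Δh ≈ 6.44 m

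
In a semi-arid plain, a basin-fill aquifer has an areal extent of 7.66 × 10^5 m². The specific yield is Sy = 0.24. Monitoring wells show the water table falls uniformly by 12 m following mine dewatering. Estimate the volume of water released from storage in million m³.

ΔV ≈ 2.21 million m³

ΔV = Sy × A × Δh = 0.24 × 7.66 × 10^5 m² × 12 m = 2.206 × 10^6 m³
ΔV = 2.206 × 10^6 m³ = 2.206 million m³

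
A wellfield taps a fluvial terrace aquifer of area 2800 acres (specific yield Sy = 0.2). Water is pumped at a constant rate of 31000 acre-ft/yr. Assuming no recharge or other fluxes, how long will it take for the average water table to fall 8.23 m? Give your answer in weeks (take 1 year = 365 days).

A = 2800 acres = 1.133 × 10^7 m²
ΔV = Sy × A × Δh = 0.2 × 1.133 × 10^7 × 8.23 = 1.865 × 10^7 m³
Q = 31000 acre-ft/yr = 1.048 × 10^5 m³/d
t = ΔV / Q = 1.865 × 10^7 m³ / 1.048 × 10^5 m³/d = 178 d
t = 178 d ≈ 25.43 weeks

t ≈ 25.4 weeks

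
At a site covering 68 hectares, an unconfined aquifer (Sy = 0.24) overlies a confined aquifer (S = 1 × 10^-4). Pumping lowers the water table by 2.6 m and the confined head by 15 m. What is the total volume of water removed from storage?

A = 68 hectares = 6.8 × 10^5 m²
Unconfined: ΔV_u = Sy × A × Δh_u = 0.24 × 6.8 × 10^5 × 2.6 = 4.243 × 10^5 m³
Confined: ΔV_c = S × A × Δh_c = 1 × 10^-4 × 6.8 × 10^5 × 15 = 1020 m³
Total ΔV = 4.243 × 10^5 + 1020 = 4.253 × 10^5 m³

ΔV ≈ 4.25 × 10^5 m³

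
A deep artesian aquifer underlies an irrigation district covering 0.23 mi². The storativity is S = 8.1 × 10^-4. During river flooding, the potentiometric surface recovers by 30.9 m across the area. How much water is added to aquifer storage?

A = 0.23 mi² = 5.957 × 10^5 m²
ΔV = S × A × Δh = 8.1 × 10^-4 × 5.957 × 10^5 m² × 30.9 m = 14910 m³

ΔV ≈ 14900 m³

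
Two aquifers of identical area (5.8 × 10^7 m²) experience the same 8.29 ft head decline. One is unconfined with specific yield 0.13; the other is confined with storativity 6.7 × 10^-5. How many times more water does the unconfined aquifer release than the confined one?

Δh = 8.29 ft = 2.527 m
Unconfined: ΔV_u = Sy × A × Δh = 0.13 × 5.8 × 10^7 × 2.527 = 1.905 × 10^7 m³
Confined: ΔV_c = S × A × Δh = 6.7 × 10^-5 × 5.8 × 10^7 × 2.527 = 9819 m³
Ratio = ΔV_u / ΔV_c = Sy / S = 0.13 / 6.7 × 10^-5 = 1940

ΔV_u / ΔV_c ≈ 1940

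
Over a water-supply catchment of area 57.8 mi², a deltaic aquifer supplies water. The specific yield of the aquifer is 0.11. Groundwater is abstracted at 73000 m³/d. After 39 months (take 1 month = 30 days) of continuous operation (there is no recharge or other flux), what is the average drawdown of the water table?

Δh ≈ 5.19 m

A = 57.8 mi² = 1.497 × 10^8 m²
t = 39 months = 1170 d
ΔV = Q × t = 73000 m³/d × 1170 d = 8.541 × 10^7 m³
Δh = ΔV / (Sy × A) = 8.541 × 10^7 / (0.11 × 1.497 × 10^8) = 5.187 m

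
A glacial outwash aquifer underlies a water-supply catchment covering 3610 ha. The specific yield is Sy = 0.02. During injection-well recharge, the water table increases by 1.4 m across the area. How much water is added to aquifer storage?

ΔV ≈ 1.01 × 10^6 m³

A = 3610 ha = 3.61 × 10^7 m²
ΔV = Sy × A × Δh = 0.02 × 3.61 × 10^7 m² × 1.4 m = 1.011 × 10^6 m³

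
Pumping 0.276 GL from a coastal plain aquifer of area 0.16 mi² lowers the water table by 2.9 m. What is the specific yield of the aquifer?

A = 0.16 mi² = 4.144 × 10^5 m²
ΔV = 0.276 GL = 2.76 × 10^5 m³
Sy = ΔV / (A × Δh) = 2.76 × 10^5 m³ / (4.144 × 10^5 m² × 2.9 m) = 0.2297

Sy ≈ 0.23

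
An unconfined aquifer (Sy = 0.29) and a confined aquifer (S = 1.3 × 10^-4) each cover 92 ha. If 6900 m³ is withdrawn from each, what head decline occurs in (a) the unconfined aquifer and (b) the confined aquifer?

A = 92 ha = 9.2 × 10^5 m²
Unconfined: Δh_u = ΔV/(Sy·A) = 6900/(0.29 × 9.2 × 10^5) = 0.02586 m
Confined: Δh_c = ΔV/(S·A) = 6900/(1.3 × 10^-4 × 9.2 × 10^5) = 57.69 m

Δh_u ≈ 0.0259 m; Δh_c ≈ 57.7 m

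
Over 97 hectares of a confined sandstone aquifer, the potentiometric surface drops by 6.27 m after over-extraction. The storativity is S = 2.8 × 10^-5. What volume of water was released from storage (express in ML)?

A = 97 hectares = 9.7 × 10^5 m²
ΔV = S × A × Δh = 2.8 × 10^-5 × 9.7 × 10^5 m² × 6.27 m = 170.3 m³
ΔV = 170.3 m³ = 0.1703 ML

ΔV ≈ 0.17 ML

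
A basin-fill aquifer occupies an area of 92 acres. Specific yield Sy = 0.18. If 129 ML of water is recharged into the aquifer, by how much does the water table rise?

Δh ≈ 1.92 m

A = 92 acres = 3.723 × 10^5 m²
ΔV = 129 ML = 1.29 × 10^5 m³
Δh = ΔV / (Sy × A) = 1.29 × 10^5 m³ / (0.18 × 3.723 × 10^5 m²) = 1.925 m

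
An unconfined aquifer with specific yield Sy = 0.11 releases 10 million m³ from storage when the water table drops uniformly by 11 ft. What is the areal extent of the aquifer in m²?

A ≈ 2.71 × 10^7 m²

Δh = 11 ft = 3.353 m
ΔV = 10 million m³ = 1 × 10^7 m³
A = ΔV / (Sy × Δh) = 1 × 10^7 / (0.11 × 3.353) = 2.711 × 10^7 m²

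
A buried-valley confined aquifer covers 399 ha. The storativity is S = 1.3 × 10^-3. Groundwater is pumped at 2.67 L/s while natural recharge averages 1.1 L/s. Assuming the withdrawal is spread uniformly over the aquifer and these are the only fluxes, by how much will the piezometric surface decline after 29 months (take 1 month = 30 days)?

Δh ≈ 22.8 m

A = 399 ha = 3.99 × 10^6 m²
Net abstraction = 2.67 − 1.1 = 1.57 L/s
Q_net = 1.57 L/s = 135.6 m³/d
t = 29 months = 870 d
ΔV = Q × t = 135.6 m³/d × 870 d = 1.18 × 10^5 m³
Δh = ΔV / (S × A) = 1.18 × 10^5 / (0.0013 × 3.99 × 10^6) = 22.75 m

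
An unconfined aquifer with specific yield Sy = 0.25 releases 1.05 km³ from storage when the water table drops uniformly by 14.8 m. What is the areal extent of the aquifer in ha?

A ≈ 28400 ha

ΔV = 1.05 km³ = 1.05 × 10^9 m³
A = ΔV / (Sy × Δh) = 1.05 × 10^9 / (0.25 × 14.8) = 2.838 × 10^8 m²
A = 2.838 × 10^8 m² = 28380 ha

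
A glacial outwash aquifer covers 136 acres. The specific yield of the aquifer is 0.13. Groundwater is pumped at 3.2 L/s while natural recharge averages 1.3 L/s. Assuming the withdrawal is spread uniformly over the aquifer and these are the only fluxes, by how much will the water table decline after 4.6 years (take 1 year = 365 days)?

A = 136 acres = 5.504 × 10^5 m²
Net abstraction = 3.2 − 1.3 = 1.9 L/s
Q_net = 1.9 L/s = 164.2 m³/d
t = 4.6 years = 1679 d
ΔV = Q × t = 164.2 m³/d × 1679 d = 2.756 × 10^5 m³
Δh = ΔV / (Sy × A) = 2.756 × 10^5 / (0.13 × 5.504 × 10^5) = 3.852 m

Δh ≈ 3.85 m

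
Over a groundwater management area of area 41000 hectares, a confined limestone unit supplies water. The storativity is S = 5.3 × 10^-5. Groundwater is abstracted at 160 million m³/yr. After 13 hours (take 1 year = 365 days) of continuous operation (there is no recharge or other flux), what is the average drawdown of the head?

A = 41000 hectares = 4.1 × 10^8 m²
Q = 160 million m³/yr = 4.384 × 10^5 m³/d
t = 13 hours = 0.5417 d
ΔV = Q × t = 4.384 × 10^5 m³/d × 0.5417 d = 2.374 × 10^5 m³
Δh = ΔV / (S × A) = 2.374 × 10^5 / (5.3 × 10^-5 × 4.1 × 10^8) = 10.93 m

Δh ≈ 10.9 m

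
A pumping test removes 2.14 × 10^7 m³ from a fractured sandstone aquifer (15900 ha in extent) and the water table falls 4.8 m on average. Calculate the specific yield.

Sy ≈ 0.028

A = 15900 ha = 1.59 × 10^8 m²
Sy = ΔV / (A × Δh) = 2.14 × 10^7 m³ / (1.59 × 10^8 m² × 4.8 m) = 0.02804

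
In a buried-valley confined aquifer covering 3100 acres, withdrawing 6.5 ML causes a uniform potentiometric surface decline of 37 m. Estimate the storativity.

S ≈ 1.4 × 10^-5

A = 3100 acres = 1.255 × 10^7 m²
ΔV = 6.5 ML = 6500 m³
S = ΔV / (A × Δh) = 6500 m³ / (1.255 × 10^7 m² × 37 m) = 1.4 × 10^-5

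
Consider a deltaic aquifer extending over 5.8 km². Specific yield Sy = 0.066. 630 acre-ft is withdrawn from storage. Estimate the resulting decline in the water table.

A = 5.8 km² = 5.8 × 10^6 m²
ΔV = 630 acre-ft = 7.771 × 10^5 m³
Δh = ΔV / (Sy × A) = 7.771 × 10^5 m³ / (0.066 × 5.8 × 10^6 m²) = 2.03 m

Δh ≈ 2.03 m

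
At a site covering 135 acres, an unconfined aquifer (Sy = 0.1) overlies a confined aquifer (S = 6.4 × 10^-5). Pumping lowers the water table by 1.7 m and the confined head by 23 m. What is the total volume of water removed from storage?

A = 135 acres = 5.463 × 10^5 m²
Unconfined: ΔV_u = Sy × A × Δh_u = 0.1 × 5.463 × 10^5 × 1.7 = 92880 m³
Confined: ΔV_c = S × A × Δh_c = 6.4 × 10^-5 × 5.463 × 10^5 × 23 = 804.2 m³
Total ΔV = 92880 + 804.2 = 93680 m³

ΔV ≈ 93700 m³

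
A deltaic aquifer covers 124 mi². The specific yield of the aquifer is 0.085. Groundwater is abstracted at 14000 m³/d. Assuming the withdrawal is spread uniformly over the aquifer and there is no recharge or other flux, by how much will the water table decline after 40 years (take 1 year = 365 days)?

A = 124 mi² = 3.212 × 10^8 m²
t = 40 years = 14600 d
ΔV = Q × t = 14000 m³/d × 14600 d = 2.044 × 10^8 m³
Δh = ΔV / (Sy × A) = 2.044 × 10^8 / (0.085 × 3.212 × 10^8) = 7.488 m

Δh ≈ 7.49 m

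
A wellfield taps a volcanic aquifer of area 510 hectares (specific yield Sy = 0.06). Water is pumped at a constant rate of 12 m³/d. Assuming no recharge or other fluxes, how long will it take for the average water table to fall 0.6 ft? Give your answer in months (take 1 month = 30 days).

A = 510 hectares = 5.1 × 10^6 m²
Δh = 0.6 ft = 0.1829 m
ΔV = Sy × A × Δh = 0.06 × 5.1 × 10^6 × 0.1829 = 55960 m³
t = ΔV / Q = 55960 m³ / 12 m³/d = 4663 d
t = 4663 d ≈ 155.4 months

t ≈ 155 months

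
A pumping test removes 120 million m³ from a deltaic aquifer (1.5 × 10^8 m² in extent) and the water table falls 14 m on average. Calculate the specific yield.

ΔV = 120 million m³ = 1.2 × 10^8 m³
Sy = ΔV / (A × Δh) = 1.2 × 10^8 m³ / (1.5 × 10^8 m² × 14 m) = 0.05714

Sy ≈ 0.057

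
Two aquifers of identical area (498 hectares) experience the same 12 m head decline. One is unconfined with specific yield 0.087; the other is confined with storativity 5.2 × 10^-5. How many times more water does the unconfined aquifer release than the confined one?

ΔV_u / ΔV_c ≈ 1670

A = 498 hectares = 4.98 × 10^6 m²
Unconfined: ΔV_u = Sy × A × Δh = 0.087 × 4.98 × 10^6 × 12 = 5.199 × 10^6 m³
Confined: ΔV_c = S × A × Δh = 5.2 × 10^-5 × 4.98 × 10^6 × 12 = 3108 m³
Ratio = ΔV_u / ΔV_c = Sy / S = 0.087 / 5.2 × 10^-5 = 1673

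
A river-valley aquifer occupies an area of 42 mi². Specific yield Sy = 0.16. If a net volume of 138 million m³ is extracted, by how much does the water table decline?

Δh ≈ 7.93 m

A = 42 mi² = 1.088 × 10^8 m²
ΔV = 138 million m³ = 1.38 × 10^8 m³
Δh = ΔV / (Sy × A) = 1.38 × 10^8 m³ / (0.16 × 1.088 × 10^8 m²) = 7.929 m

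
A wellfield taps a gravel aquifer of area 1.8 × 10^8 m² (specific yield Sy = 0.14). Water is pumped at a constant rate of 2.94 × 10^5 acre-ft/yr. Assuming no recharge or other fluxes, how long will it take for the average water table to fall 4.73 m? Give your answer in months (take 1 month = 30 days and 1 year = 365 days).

ΔV = Sy × A × Δh = 0.14 × 1.8 × 10^8 × 4.73 = 1.192 × 10^8 m³
Q = 2.94 × 10^5 acre-ft/yr = 9.935 × 10^5 m³/d
t = ΔV / Q = 1.192 × 10^8 m³ / 9.935 × 10^5 m³/d = 120 d
t = 120 d ≈ 3.999 months

t ≈ 4 months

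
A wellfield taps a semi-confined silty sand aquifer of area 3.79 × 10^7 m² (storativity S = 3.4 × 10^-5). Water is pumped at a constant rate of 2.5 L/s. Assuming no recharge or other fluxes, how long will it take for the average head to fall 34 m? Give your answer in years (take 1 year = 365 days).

ΔV = S × A × Δh = 3.4 × 10^-5 × 3.79 × 10^7 × 34 = 43810 m³
Q = 2.5 L/s = 216 m³/d
t = ΔV / Q = 43810 m³ / 216 m³/d = 202.8 d
t = 202.8 d ≈ 0.5557 years

t ≈ 0.556 years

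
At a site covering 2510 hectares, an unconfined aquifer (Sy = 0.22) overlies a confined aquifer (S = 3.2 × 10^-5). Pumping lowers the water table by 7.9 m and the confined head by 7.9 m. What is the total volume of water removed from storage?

ΔV ≈ 4.36 × 10^7 m³

A = 2510 hectares = 2.51 × 10^7 m²
Unconfined: ΔV_u = Sy × A × Δh_u = 0.22 × 2.51 × 10^7 × 7.9 = 4.362 × 10^7 m³
Confined: ΔV_c = S × A × Δh_c = 3.2 × 10^-5 × 2.51 × 10^7 × 7.9 = 6345 m³
Total ΔV = 4.362 × 10^7 + 6345 = 4.363 × 10^7 m³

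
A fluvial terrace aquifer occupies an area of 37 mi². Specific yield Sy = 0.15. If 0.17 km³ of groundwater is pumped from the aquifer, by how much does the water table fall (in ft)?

A = 37 mi² = 9.583 × 10^7 m²
ΔV = 0.17 km³ = 1.7 × 10^8 m³
Δh = ΔV / (Sy × A) = 1.7 × 10^8 m³ / (0.15 × 9.583 × 10^7 m²) = 11.83 m
Δh = 11.83 m = 38.8 ft

Δh ≈ 38.8 ft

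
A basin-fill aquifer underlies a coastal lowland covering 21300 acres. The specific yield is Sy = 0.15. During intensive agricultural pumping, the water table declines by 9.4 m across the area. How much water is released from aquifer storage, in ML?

A = 21300 acres = 8.62 × 10^7 m²
ΔV = Sy × A × Δh = 0.15 × 8.62 × 10^7 m² × 9.4 m = 1.215 × 10^8 m³
ΔV = 1.215 × 10^8 m³ = 1.215 × 10^5 ML

ΔV ≈ 1.22 × 10^5 ML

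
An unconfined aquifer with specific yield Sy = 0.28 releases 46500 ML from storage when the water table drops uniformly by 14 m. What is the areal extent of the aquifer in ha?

ΔV = 46500 ML = 4.65 × 10^7 m³
A = ΔV / (Sy × Δh) = 4.65 × 10^7 / (0.28 × 14) = 1.186 × 10^7 m²
A = 1.186 × 10^7 m² = 1186 ha

A ≈ 1190 ha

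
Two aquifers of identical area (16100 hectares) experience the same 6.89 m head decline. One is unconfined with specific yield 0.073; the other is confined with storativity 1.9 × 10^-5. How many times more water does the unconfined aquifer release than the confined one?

A = 16100 hectares = 1.61 × 10^8 m²
Unconfined: ΔV_u = Sy × A × Δh = 0.073 × 1.61 × 10^8 × 6.89 = 8.098 × 10^7 m³
Confined: ΔV_c = S × A × Δh = 1.9 × 10^-5 × 1.61 × 10^8 × 6.89 = 21080 m³
Ratio = ΔV_u / ΔV_c = Sy / S = 0.073 / 1.9 × 10^-5 = 3842

ΔV_u / ΔV_c ≈ 3840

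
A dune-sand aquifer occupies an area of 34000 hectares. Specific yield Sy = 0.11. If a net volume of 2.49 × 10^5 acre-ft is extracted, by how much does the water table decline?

A = 34000 hectares = 3.4 × 10^8 m²
ΔV = 2.49 × 10^5 acre-ft = 3.071 × 10^8 m³
Δh = ΔV / (Sy × A) = 3.071 × 10^8 m³ / (0.11 × 3.4 × 10^8 m²) = 8.212 m

Δh ≈ 8.21 m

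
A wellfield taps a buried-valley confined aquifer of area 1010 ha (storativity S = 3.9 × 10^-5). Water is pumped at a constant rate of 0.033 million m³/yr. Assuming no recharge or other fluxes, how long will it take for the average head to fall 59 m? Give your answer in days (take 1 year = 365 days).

t ≈ 257 days

A = 1010 ha = 1.01 × 10^7 m²
ΔV = S × A × Δh = 3.9 × 10^-5 × 1.01 × 10^7 × 59 = 23240 m³
Q = 0.033 million m³/yr = 90.41 m³/d
t = ΔV / Q = 23240 m³ / 90.41 m³/d = 257 d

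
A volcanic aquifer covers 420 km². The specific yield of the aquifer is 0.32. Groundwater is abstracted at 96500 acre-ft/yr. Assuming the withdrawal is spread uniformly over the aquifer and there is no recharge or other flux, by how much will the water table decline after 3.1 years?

Δh ≈ 2.75 m

A = 420 km² = 4.2 × 10^8 m²
Q = 96500 acre-ft/yr = 3.261 × 10^5 m³/d
t = 3.1 years = 1132 d
ΔV = Q × t = 3.261 × 10^5 m³/d × 1132 d = 3.69 × 10^8 m³
Δh = ΔV / (Sy × A) = 3.69 × 10^8 / (0.32 × 4.2 × 10^8) = 2.746 m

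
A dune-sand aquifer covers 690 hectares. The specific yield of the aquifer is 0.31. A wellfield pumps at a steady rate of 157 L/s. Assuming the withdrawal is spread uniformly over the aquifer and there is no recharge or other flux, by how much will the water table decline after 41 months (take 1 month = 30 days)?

Δh ≈ 7.8 m

A = 690 hectares = 6.9 × 10^6 m²
Q = 157 L/s = 13560 m³/d
t = 41 months = 1230 d
ΔV = Q × t = 13560 m³/d × 1230 d = 1.668 × 10^7 m³
Δh = ΔV / (Sy × A) = 1.668 × 10^7 / (0.31 × 6.9 × 10^6) = 7.8 m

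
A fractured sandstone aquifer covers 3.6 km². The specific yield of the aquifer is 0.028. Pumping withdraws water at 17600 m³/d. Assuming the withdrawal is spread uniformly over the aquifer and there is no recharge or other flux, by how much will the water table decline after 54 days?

Δh ≈ 9.43 m

A = 3.6 km² = 3.6 × 10^6 m²
ΔV = Q × t = 17600 m³/d × 54 d = 9.504 × 10^5 m³
Δh = ΔV / (Sy × A) = 9.504 × 10^5 / (0.028 × 3.6 × 10^6) = 9.429 m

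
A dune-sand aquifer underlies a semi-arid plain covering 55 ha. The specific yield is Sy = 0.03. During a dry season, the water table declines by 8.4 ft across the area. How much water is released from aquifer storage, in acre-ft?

A = 55 ha = 5.5 × 10^5 m²
Δh = 8.4 ft = 2.56 m
ΔV = Sy × A × Δh = 0.03 × 5.5 × 10^5 m² × 2.56 m = 42250 m³
ΔV = 42250 m³ = 34.25 acre-ft

ΔV ≈ 34.2 acre-ft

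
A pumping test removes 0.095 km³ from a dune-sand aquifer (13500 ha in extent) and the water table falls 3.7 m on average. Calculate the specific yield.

Sy ≈ 0.19

A = 13500 ha = 1.35 × 10^8 m²
ΔV = 0.095 km³ = 9.5 × 10^7 m³
Sy = ΔV / (A × Δh) = 9.5 × 10^7 m³ / (1.35 × 10^8 m² × 3.7 m) = 0.1902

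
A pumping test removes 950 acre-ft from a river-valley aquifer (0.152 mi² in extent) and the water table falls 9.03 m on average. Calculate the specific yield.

Sy ≈ 0.33

A = 0.152 mi² = 3.937 × 10^5 m²
ΔV = 950 acre-ft = 1.172 × 10^6 m³
Sy = ΔV / (A × Δh) = 1.172 × 10^6 m³ / (3.937 × 10^5 m² × 9.03 m) = 0.3296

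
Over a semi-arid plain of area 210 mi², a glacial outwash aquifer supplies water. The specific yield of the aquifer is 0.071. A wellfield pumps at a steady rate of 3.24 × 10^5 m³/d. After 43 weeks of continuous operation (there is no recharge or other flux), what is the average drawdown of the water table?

A = 210 mi² = 5.439 × 10^8 m²
t = 43 weeks = 301 d
ΔV = Q × t = 3.24 × 10^5 m³/d × 301 d = 9.752 × 10^7 m³
Δh = ΔV / (Sy × A) = 9.752 × 10^7 / (0.071 × 5.439 × 10^8) = 2.525 m

Δh ≈ 2.53 m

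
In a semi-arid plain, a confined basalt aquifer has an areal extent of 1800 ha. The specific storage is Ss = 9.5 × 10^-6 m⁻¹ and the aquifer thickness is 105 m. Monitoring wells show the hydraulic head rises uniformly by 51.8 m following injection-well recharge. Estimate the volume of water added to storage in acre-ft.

ΔV ≈ 754 acre-ft

S = Ss × b = 9.5 × 10^-6 m⁻¹ × 105 m = 9.975 × 10^-4
A = 1800 ha = 1.8 × 10^7 m²
ΔV = S × A × Δh = 9.975 × 10^-4 × 1.8 × 10^7 m² × 51.8 m = 9.301 × 10^5 m³
ΔV = 9.301 × 10^5 m³ = 754 acre-ft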